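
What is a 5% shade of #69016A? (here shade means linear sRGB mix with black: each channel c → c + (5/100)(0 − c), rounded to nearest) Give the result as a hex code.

#640165

#69016A is rgb(105, 1, 106).
Per channel, c → c + 0.05(0 − c):
  R: 105 + 0.05×(0−105) = 105 − 5.25 = 99.75 → 100
  G: 1 − 0.05 = 0.95 → 1
  B: 106 + 0.05×(0−106) = 106 − 5.3 = 100.7 → 101
rgb(100, 1, 101) = #640165.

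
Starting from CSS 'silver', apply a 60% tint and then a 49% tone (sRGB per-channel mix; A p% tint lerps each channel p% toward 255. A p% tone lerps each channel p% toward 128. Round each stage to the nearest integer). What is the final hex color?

CSS silver is rgb(192, 192, 192).
Per channel, c → c + 0.6(255 − c):
  R: 192 + 0.6×(255−192) = 192 + 37.8 = 229.8 → 230
  G: 192 + 0.6×(255−192) = 192 + 37.8 = 229.8 → 230
  B: 192 + 0.6×(255−192) = 192 + 37.8 = 229.8 → 230
After the tint: rgb(230, 230, 230) = #e6e6e6.
A 49% tone moves each channel 49% toward 128:
  R: 230 + 0.49×(128−230) = 230 − 49.98 = 180.02 → 180
  G: 230 + 0.49×(128−230) = 230 − 49.98 = 180.02 → 180
  B: 230 + 0.49×(128−230) = 230 − 49.98 = 180.02 → 180
rgb(180, 180, 180) = #b4b4b4.

#b4b4b4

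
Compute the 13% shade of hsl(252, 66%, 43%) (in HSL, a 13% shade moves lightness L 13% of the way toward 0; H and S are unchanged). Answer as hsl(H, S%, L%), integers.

L moves 13% from 43 toward 0: 43 − 5.59 = 37.41 → 37.
H and S are unchanged.

hsl(252, 66%, 37%)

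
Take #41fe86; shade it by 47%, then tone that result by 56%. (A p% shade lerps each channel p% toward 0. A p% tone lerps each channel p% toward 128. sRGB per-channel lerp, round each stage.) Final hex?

#41fe86 is rgb(65, 254, 134).
A 47% shade moves each channel 47% toward 0:
  R: 65 − 30.55 = 34.45 → 34
  G: 254 + 0.47×(0−254) = 254 − 119.38 = 134.62 → 135
  B: 134 + 0.47×(0−134) = 134 − 62.98 = 71.02 → 71
After the shade: rgb(34, 135, 71) = #228747.
Lerp each channel 56% toward 128:
  R: 34 + 0.56×(128−34) = 34 + 52.64 = 86.64 → 87
  G: 135 + 0.56×(128−135) = 135 − 3.92 = 131.08 → 131
  B: 71 + 0.56×(128−71) = 71 + 31.92 = 102.92 → 103
rgb(87, 131, 103) = #578367.

#578367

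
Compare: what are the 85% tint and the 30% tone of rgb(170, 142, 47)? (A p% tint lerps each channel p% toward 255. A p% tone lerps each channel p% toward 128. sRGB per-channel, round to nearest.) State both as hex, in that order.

85% tint:
  R: 170 + 0.85×(255−170) = 170 + 72.25 = 242.25 → 242
  G: 142 + 96.05 = 238.05 → 238
  B: 47 + 176.8 = 223.8 → 224
  → #F2EEE0
30% tone:
  R: 170 + 0.3×(128−170) = 170 − 12.6 = 157.4 → 157
  G: 142 − 4.2 = 137.8 → 138
  B: 47 + 0.3×(128−47) = 47 + 24.3 = 71.3 → 71
  → #9D8A47

#F2EEE0, #9D8A47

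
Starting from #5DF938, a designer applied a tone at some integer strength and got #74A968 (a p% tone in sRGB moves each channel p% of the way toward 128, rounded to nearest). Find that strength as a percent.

#5DF938 is rgb(93, 249, 56); #74A968 is rgb(116, 169, 104).
On the G channel (widest range): 169 ≈ 249 + (p/100)(128 − 249), so p ≈ 100×(169 − 249)/(128 − 249) = -8000/-121 = 66.12.
p = 66 reproduces all three channels after rounding.

66%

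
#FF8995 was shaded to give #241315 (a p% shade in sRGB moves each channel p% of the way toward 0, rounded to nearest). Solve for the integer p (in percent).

#FF8995 is rgb(255, 137, 149); #241315 is rgb(36, 19, 21).
On the R channel (widest range): 36 ≈ 255 + (p/100)(0 − 255), so p ≈ 100×(36 − 255)/(0 − 255) = -21900/-255 = 85.88.
p = 86 reproduces all three channels after rounding.

86%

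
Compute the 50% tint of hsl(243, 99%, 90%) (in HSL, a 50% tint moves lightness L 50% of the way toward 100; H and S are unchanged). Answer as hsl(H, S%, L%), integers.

L moves 50% from 90 toward 100: 90 + 5 = 95 → 95.
H and S are unchanged.

hsl(243, 99%, 95%)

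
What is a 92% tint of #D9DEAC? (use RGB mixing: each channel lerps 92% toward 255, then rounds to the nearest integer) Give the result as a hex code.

#D9DEAC is rgb(217, 222, 172).
A 92% tint moves each channel 92% toward 255:
  R: 217 + 0.92×(255−217) = 217 + 34.96 = 251.96 → 252
  G: 222 + 0.92×(255−222) = 222 + 30.36 = 252.36 → 252
  B: 172 + 0.92×(255−172) = 172 + 76.36 = 248.36 → 248
rgb(252, 252, 248) = #FCFCF8.

#FCFCF8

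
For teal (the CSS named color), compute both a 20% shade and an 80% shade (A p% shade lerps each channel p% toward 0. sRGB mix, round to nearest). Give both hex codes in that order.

#006666, #001A1A

CSS teal is rgb(0, 128, 128).
20% shade:
  R: 0 + 0.2×(0−0) = 0 + 0 = 0 → 0
  G: 128 − 25.6 = 102.4 → 102
  B: 128 − 25.6 = 102.4 → 102
  → #006666
80% shade:
  R: 0 + 0.8×(0−0) = 0 + 0 = 0 → 0
  G: 128 − 102.4 = 25.6 → 26
  B: 128 + 0.8×(0−128) = 128 − 102.4 = 25.6 → 26
  → #001A1A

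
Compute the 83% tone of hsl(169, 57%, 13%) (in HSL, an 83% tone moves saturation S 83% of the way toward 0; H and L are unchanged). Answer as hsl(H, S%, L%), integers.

hsl(169, 10%, 13%)

S moves 83% from 57 toward 0: 57 − 47.31 = 9.69 → 10.
H and L are unchanged.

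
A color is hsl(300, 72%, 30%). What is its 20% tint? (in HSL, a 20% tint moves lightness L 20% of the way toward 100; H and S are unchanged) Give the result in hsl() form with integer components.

L moves 20% from 30 toward 100: 30 + 14 = 44 → 44.
H and S are unchanged.

hsl(300, 72%, 44%)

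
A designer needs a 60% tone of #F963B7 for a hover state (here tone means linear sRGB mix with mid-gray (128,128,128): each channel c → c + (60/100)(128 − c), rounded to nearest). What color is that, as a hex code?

#B07496

#F963B7 is rgb(249, 99, 183).
Lerp each channel 60% toward 128:
  R: 249 − 72.6 = 176.4 → 176
  G: 99 + 17.4 = 116.4 → 116
  B: 183 + 0.6×(128−183) = 183 − 33 = 150 → 150
rgb(176, 116, 150) = #B07496.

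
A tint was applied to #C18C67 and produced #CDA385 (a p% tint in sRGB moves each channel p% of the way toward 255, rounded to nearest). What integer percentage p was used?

20%

#C18C67 is rgb(193, 140, 103); #CDA385 is rgb(205, 163, 133).
On the B channel (widest range): 133 ≈ 103 + (p/100)(255 − 103), so p ≈ 100×(133 − 103)/(255 − 103) = 3000/152 = 19.74.
p = 20 reproduces all three channels after rounding.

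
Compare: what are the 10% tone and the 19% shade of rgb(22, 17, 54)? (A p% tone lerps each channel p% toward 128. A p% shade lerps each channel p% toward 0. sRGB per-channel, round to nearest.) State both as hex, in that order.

#211C3D, #120E2C

10% tone:
  R: 22 + 0.1×(128−22) = 22 + 10.6 = 32.6 → 33
  G: 17 + 11.1 = 28.1 → 28
  B: 54 + 0.1×(128−54) = 54 + 7.4 = 61.4 → 61
  → #211C3D
19% shade:
  R: 22 − 4.18 = 17.82 → 18
  G: 17 − 3.23 = 13.77 → 14
  B: 54 − 10.26 = 43.74 → 44
  → #120E2C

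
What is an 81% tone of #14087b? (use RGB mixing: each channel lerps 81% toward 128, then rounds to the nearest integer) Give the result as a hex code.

#14087b is rgb(20, 8, 123).
Lerp each channel 81% toward 128:
  R: 20 + 87.48 = 107.48 → 107
  G: 8 + 97.2 = 105.2 → 105
  B: 123 + 0.81×(128−123) = 123 + 4.05 = 127.05 → 127
rgb(107, 105, 127) = #6b697f.

#6b697f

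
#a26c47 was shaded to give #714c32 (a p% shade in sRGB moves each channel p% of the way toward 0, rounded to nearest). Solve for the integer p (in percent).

#a26c47 is rgb(162, 108, 71); #714c32 is rgb(113, 76, 50).
On the R channel (widest range): 113 ≈ 162 + (p/100)(0 − 162), so p ≈ 100×(113 − 162)/(0 − 162) = -4900/-162 = 30.25.
p = 30 reproduces all three channels after rounding.

30%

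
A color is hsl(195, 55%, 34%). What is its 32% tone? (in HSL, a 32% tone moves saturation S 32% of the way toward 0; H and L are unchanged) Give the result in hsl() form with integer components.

hsl(195, 37%, 34%)

S moves 32% from 55 toward 0: 55 − 17.6 = 37.4 → 37.
H and L are unchanged.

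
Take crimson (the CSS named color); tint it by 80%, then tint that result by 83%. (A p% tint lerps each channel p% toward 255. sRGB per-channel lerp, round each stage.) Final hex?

#FEF7F8

CSS crimson is rgb(220, 20, 60).
Lerp each channel 80% toward 255:
  R: 220 + 28 = 248 → 248
  G: 20 + 0.8×(255−20) = 20 + 188 = 208 → 208
  B: 60 + 0.8×(255−60) = 60 + 156 = 216 → 216
After the tint: rgb(248, 208, 216) = #F8D0D8.
An 83% tint moves each channel 83% toward 255:
  R: 248 + 0.83×(255−248) = 248 + 5.81 = 253.81 → 254
  G: 208 + 39.01 = 247.01 → 247
  B: 216 + 32.37 = 248.37 → 248
rgb(254, 247, 248) = #FEF7F8.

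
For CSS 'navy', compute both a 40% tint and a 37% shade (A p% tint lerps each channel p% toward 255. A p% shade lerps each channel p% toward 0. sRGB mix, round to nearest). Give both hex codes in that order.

#6666b3, #000051

CSS navy is rgb(0, 0, 128).
40% tint:
  R: 0 + 102 = 102 → 102
  G: 0 + 0.4×(255−0) = 0 + 102 = 102 → 102
  B: 128 + 50.8 = 178.8 → 179
  → #6666b3
37% shade:
  R: 0 + 0.37×(0−0) = 0 + 0 = 0 → 0
  G: 0 + 0 = 0 → 0
  B: 128 − 47.36 = 80.64 → 81
  → #000051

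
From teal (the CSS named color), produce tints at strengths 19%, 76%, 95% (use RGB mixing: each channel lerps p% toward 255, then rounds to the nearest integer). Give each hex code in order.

#309898, #c2e1e1, #f2f9f9

CSS teal is rgb(0, 128, 128).
19%: (0 + 48.45 = 48.45→48, 128 + 24.13 = 152.13→152, 128 + 24.13 = 152.13→152) → #309898
76%: (0 + 193.8 = 193.8→194, 128 + 96.52 = 224.52→225, 128 + 96.52 = 224.52→225) → #c2e1e1
95%: (0 + 242.25 = 242.25→242, 128 + 120.65 = 248.65→249, 128 + 120.65 = 248.65→249) → #f2f9f9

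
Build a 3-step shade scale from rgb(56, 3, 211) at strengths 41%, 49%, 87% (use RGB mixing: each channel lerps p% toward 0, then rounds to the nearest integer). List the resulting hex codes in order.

41%: (56 − 22.96 = 33.04→33, 3 − 1.23 = 1.77→2, 211 − 86.51 = 124.49→124) → #21027C
49%: (56 − 27.44 = 28.56→29, 3 − 1.47 = 1.53→2, 211 − 103.39 = 107.61→108) → #1D026C
87%: (56 − 48.72 = 7.28→7, 3 − 2.61 = 0.39→0, 211 − 183.57 = 27.43→27) → #07001B

#21027C, #1D026C, #07001B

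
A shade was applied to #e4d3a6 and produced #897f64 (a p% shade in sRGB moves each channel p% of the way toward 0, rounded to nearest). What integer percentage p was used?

#e4d3a6 is rgb(228, 211, 166); #897f64 is rgb(137, 127, 100).
On the R channel (widest range): 137 ≈ 228 + (p/100)(0 − 228), so p ≈ 100×(137 − 228)/(0 − 228) = -9100/-228 = 39.91.
p = 40 reproduces all three channels after rounding.

40%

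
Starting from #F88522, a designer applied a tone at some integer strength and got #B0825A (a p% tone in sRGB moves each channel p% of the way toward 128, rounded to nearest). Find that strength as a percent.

#F88522 is rgb(248, 133, 34); #B0825A is rgb(176, 130, 90).
On the R channel (widest range): 176 ≈ 248 + (p/100)(128 − 248), so p ≈ 100×(176 − 248)/(128 − 248) = -7200/-120 = 60.00.
p = 60 reproduces all three channels after rounding.

60%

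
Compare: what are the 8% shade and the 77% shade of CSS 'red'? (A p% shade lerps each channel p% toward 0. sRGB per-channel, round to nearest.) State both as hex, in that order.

CSS red is rgb(255, 0, 0).
8% shade:
  R: 255 − 20.4 = 234.6 → 235
  G: 0 + 0.08×(0−0) = 0 + 0 = 0 → 0
  B: 0 + 0.08×(0−0) = 0 + 0 = 0 → 0
  → #EB0000
77% shade:
  R: 255 + 0.77×(0−255) = 255 − 196.35 = 58.65 → 59
  G: 0 + 0.77×(0−0) = 0 + 0 = 0 → 0
  B: 0 + 0.77×(0−0) = 0 + 0 = 0 → 0
  → #3B0000

#EB0000, #3B0000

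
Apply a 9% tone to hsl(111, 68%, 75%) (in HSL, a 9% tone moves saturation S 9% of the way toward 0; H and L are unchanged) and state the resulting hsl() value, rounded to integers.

S moves 9% from 68 toward 0: 68 − 6.12 = 61.88 → 62.
H and L are unchanged.

hsl(111, 62%, 75%)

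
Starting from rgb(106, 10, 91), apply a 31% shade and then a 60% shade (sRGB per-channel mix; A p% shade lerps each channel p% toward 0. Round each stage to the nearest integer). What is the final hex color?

A 31% shade moves each channel 31% toward 0:
  R: 106 − 32.86 = 73.14 → 73
  G: 10 − 3.1 = 6.9 → 7
  B: 91 − 28.21 = 62.79 → 63
After the shade: rgb(73, 7, 63) = #49073F.
Lerp each channel 60% toward 0:
  R: 73 + 0.6×(0−73) = 73 − 43.8 = 29.2 → 29
  G: 7 + 0.6×(0−7) = 7 − 4.2 = 2.8 → 3
  B: 63 + 0.6×(0−63) = 63 − 37.8 = 25.2 → 25
rgb(29, 3, 25) = #1D0319.

#1D0319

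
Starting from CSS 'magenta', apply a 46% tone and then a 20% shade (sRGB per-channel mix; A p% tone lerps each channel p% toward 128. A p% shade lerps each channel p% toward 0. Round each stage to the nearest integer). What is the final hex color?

#9E2F9E

CSS magenta is rgb(255, 0, 255).
Lerp each channel 46% toward 128:
  R: 255 + 0.46×(128−255) = 255 − 58.42 = 196.58 → 197
  G: 0 + 0.46×(128−0) = 0 + 58.88 = 58.88 → 59
  B: 255 + 0.46×(128−255) = 255 − 58.42 = 196.58 → 197
After the tone: rgb(197, 59, 197) = #C53BC5.
A 20% shade moves each channel 20% toward 0:
  R: 197 + 0.2×(0−197) = 197 − 39.4 = 157.6 → 158
  G: 59 + 0.2×(0−59) = 59 − 11.8 = 47.2 → 47
  B: 197 + 0.2×(0−197) = 197 − 39.4 = 157.6 → 158
rgb(158, 47, 158) = #9E2F9E.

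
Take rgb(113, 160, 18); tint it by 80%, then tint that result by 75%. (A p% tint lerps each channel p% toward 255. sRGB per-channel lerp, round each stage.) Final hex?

Per channel, c → c + 0.8(255 − c):
  R: 113 + 113.6 = 226.6 → 227
  G: 160 + 0.8×(255−160) = 160 + 76 = 236 → 236
  B: 18 + 0.8×(255−18) = 18 + 189.6 = 207.6 → 208
After the tint: rgb(227, 236, 208) = #e3ecd0.
A 75% tint moves each channel 75% toward 255:
  R: 227 + 0.75×(255−227) = 227 + 21 = 248 → 248
  G: 236 + 14.25 = 250.25 → 250
  B: 208 + 0.75×(255−208) = 208 + 35.25 = 243.25 → 243
rgb(248, 250, 243) = #f8faf3.

#f8faf3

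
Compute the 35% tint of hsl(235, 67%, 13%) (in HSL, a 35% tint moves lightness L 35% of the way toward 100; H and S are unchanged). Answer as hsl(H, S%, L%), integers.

hsl(235, 67%, 43%)

L moves 35% from 13 toward 100: 13 + 30.45 = 43.45 → 43.
H and S are unchanged.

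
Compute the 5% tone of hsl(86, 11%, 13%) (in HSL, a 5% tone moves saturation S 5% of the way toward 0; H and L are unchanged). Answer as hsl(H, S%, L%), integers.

hsl(86, 10%, 13%)

S moves 5% from 11 toward 0: 11 − 0.55 = 10.45 → 10.
H and L are unchanged.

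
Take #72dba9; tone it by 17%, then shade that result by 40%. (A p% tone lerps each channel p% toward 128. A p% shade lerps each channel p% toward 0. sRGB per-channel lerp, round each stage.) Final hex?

#467a61

#72dba9 is rgb(114, 219, 169).
A 17% tone moves each channel 17% toward 128:
  R: 114 + 0.17×(128−114) = 114 + 2.38 = 116.38 → 116
  G: 219 + 0.17×(128−219) = 219 − 15.47 = 203.53 → 204
  B: 169 − 6.97 = 162.03 → 162
After the tone: rgb(116, 204, 162) = #74cca2.
Lerp each channel 40% toward 0:
  R: 116 + 0.4×(0−116) = 116 − 46.4 = 69.6 → 70
  G: 204 + 0.4×(0−204) = 204 − 81.6 = 122.4 → 122
  B: 162 + 0.4×(0−162) = 162 − 64.8 = 97.2 → 97
rgb(70, 122, 97) = #467a61.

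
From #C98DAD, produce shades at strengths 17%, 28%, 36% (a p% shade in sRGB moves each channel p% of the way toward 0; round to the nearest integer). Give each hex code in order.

#C98DAD is rgb(201, 141, 173).
17%: (201 − 34.17 = 166.83→167, 141 − 23.97 = 117.03→117, 173 − 29.41 = 143.59→144) → #A77590
28%: (201 − 56.28 = 144.72→145, 141 − 39.48 = 101.52→102, 173 − 48.44 = 124.56→125) → #91667D
36%: (201 − 72.36 = 128.64→129, 141 − 50.76 = 90.24→90, 173 − 62.28 = 110.72→111) → #815A6F

#A77590, #91667D, #815A6F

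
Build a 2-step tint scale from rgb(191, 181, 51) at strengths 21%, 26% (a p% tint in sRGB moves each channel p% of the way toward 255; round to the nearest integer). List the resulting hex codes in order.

#CCC55E, #D0C868

21%: (191 + 13.44 = 204.44→204, 181 + 15.54 = 196.54→197, 51 + 42.84 = 93.84→94) → #CCC55E
26%: (191 + 16.64 = 207.64→208, 181 + 19.24 = 200.24→200, 51 + 53.04 = 104.04→104) → #D0C868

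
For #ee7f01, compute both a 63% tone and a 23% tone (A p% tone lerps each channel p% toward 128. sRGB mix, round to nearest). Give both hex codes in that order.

#ee7f01 is rgb(238, 127, 1).
63% tone:
  R: 238 + 0.63×(128−238) = 238 − 69.3 = 168.7 → 169
  G: 127 + 0.63×(128−127) = 127 + 0.63 = 127.63 → 128
  B: 1 + 0.63×(128−1) = 1 + 80.01 = 81.01 → 81
  → #a98051
23% tone:
  R: 238 + 0.23×(128−238) = 238 − 25.3 = 212.7 → 213
  G: 127 + 0.23×(128−127) = 127 + 0.23 = 127.23 → 127
  B: 1 + 29.21 = 30.21 → 30
  → #d57f1e

#a98051, #d57f1e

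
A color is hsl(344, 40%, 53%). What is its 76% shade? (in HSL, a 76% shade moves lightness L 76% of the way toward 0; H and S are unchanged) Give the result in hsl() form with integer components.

hsl(344, 40%, 13%)

L moves 76% from 53 toward 0: 53 − 40.28 = 12.72 → 13.
H and S are unchanged.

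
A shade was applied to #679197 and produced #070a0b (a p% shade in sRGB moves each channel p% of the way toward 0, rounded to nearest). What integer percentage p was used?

93%

#679197 is rgb(103, 145, 151); #070a0b is rgb(7, 10, 11).
On the B channel (widest range): 11 ≈ 151 + (p/100)(0 − 151), so p ≈ 100×(11 − 151)/(0 − 151) = -14000/-151 = 92.72.
p = 93 reproduces all three channels after rounding.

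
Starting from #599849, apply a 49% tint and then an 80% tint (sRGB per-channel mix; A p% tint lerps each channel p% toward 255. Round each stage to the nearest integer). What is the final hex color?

#EEF4EC

#599849 is rgb(89, 152, 73).
Per channel, c → c + 0.49(255 − c):
  R: 89 + 0.49×(255−89) = 89 + 81.34 = 170.34 → 170
  G: 152 + 0.49×(255−152) = 152 + 50.47 = 202.47 → 202
  B: 73 + 0.49×(255−73) = 73 + 89.18 = 162.18 → 162
After the tint: rgb(170, 202, 162) = #AACAA2.
Lerp each channel 80% toward 255:
  R: 170 + 68 = 238 → 238
  G: 202 + 42.4 = 244.4 → 244
  B: 162 + 0.8×(255−162) = 162 + 74.4 = 236.4 → 236
rgb(238, 244, 236) = #EEF4EC.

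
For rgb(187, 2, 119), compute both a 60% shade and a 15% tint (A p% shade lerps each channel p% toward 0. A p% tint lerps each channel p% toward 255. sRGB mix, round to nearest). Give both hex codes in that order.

60% shade:
  R: 187 + 0.6×(0−187) = 187 − 112.2 = 74.8 → 75
  G: 2 + 0.6×(0−2) = 2 − 1.2 = 0.8 → 1
  B: 119 + 0.6×(0−119) = 119 − 71.4 = 47.6 → 48
  → #4b0130
15% tint:
  R: 187 + 0.15×(255−187) = 187 + 10.2 = 197.2 → 197
  G: 2 + 0.15×(255−2) = 2 + 37.95 = 39.95 → 40
  B: 119 + 0.15×(255−119) = 119 + 20.4 = 139.4 → 139
  → #c5288b

#4b0130, #c5288b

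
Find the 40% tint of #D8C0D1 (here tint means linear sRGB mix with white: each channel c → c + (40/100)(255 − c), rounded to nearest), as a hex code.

#D8C0D1 is rgb(216, 192, 209).
A 40% tint moves each channel 40% toward 255:
  R: 216 + 0.4×(255−216) = 216 + 15.6 = 231.6 → 232
  G: 192 + 0.4×(255−192) = 192 + 25.2 = 217.2 → 217
  B: 209 + 18.4 = 227.4 → 227
rgb(232, 217, 227) = #E8D9E3.

#E8D9E3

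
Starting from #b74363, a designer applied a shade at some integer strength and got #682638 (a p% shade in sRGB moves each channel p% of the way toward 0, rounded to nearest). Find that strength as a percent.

#b74363 is rgb(183, 67, 99); #682638 is rgb(104, 38, 56).
On the R channel (widest range): 104 ≈ 183 + (p/100)(0 − 183), so p ≈ 100×(104 − 183)/(0 − 183) = -7900/-183 = 43.17.
p = 43 reproduces all three channels after rounding.

43%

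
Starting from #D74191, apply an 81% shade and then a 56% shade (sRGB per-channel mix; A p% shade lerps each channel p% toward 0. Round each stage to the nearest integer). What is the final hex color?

#12050C

#D74191 is rgb(215, 65, 145).
An 81% shade moves each channel 81% toward 0:
  R: 215 + 0.81×(0−215) = 215 − 174.15 = 40.85 → 41
  G: 65 + 0.81×(0−65) = 65 − 52.65 = 12.35 → 12
  B: 145 + 0.81×(0−145) = 145 − 117.45 = 27.55 → 28
After the shade: rgb(41, 12, 28) = #290C1C.
Per channel, c → c + 0.56(0 − c):
  R: 41 − 22.96 = 18.04 → 18
  G: 12 + 0.56×(0−12) = 12 − 6.72 = 5.28 → 5
  B: 28 − 15.68 = 12.32 → 12
rgb(18, 5, 12) = #12050C.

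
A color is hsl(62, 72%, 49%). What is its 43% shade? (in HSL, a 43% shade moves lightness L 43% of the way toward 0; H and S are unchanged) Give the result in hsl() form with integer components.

L moves 43% from 49 toward 0: 49 − 21.07 = 27.93 → 28.
H and S are unchanged.

hsl(62, 72%, 28%)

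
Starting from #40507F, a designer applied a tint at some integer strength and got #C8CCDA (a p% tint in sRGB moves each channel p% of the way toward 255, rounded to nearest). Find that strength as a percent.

71%

#40507F is rgb(64, 80, 127); #C8CCDA is rgb(200, 204, 218).
On the R channel (widest range): 200 ≈ 64 + (p/100)(255 − 64), so p ≈ 100×(200 − 64)/(255 − 64) = 13600/191 = 71.20.
p = 71 reproduces all three channels after rounding.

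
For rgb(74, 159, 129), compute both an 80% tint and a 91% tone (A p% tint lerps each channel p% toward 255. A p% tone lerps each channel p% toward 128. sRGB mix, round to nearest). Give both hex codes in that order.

80% tint:
  R: 74 + 0.8×(255−74) = 74 + 144.8 = 218.8 → 219
  G: 159 + 76.8 = 235.8 → 236
  B: 129 + 0.8×(255−129) = 129 + 100.8 = 229.8 → 230
  → #DBECE6
91% tone:
  R: 74 + 49.14 = 123.14 → 123
  G: 159 − 28.21 = 130.79 → 131
  B: 129 − 0.91 = 128.09 → 128
  → #7B8380

#DBECE6, #7B8380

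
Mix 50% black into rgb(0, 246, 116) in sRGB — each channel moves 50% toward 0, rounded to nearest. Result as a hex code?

#007B3A

A 50% shade moves each channel 50% toward 0:
  R: 0 + 0.5×(0−0) = 0 + 0 = 0 → 0
  G: 246 + 0.5×(0−246) = 246 − 123 = 123 → 123
  B: 116 + 0.5×(0−116) = 116 − 58 = 58 → 58
rgb(0, 123, 58) = #007B3A.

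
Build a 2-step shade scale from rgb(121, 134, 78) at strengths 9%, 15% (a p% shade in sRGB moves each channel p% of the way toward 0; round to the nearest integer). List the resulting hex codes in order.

9%: (121 − 10.89 = 110.11→110, 134 − 12.06 = 121.94→122, 78 − 7.02 = 70.98→71) → #6E7A47
15%: (121 − 18.15 = 102.85→103, 134 − 20.1 = 113.9→114, 78 − 11.7 = 66.3→66) → #677242

#6E7A47, #677242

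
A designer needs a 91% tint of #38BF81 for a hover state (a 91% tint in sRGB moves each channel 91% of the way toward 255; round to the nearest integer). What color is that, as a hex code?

#EDF9F4

#38BF81 is rgb(56, 191, 129).
Lerp each channel 91% toward 255:
  R: 56 + 0.91×(255−56) = 56 + 181.09 = 237.09 → 237
  G: 191 + 58.24 = 249.24 → 249
  B: 129 + 0.91×(255−129) = 129 + 114.66 = 243.66 → 244
rgb(237, 249, 244) = #EDF9F4.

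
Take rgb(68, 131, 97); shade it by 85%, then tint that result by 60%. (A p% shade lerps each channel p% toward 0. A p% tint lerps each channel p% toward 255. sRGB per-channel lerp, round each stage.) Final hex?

Lerp each channel 85% toward 0:
  R: 68 + 0.85×(0−68) = 68 − 57.8 = 10.2 → 10
  G: 131 − 111.35 = 19.65 → 20
  B: 97 + 0.85×(0−97) = 97 − 82.45 = 14.55 → 15
After the shade: rgb(10, 20, 15) = #0A140F.
Lerp each channel 60% toward 255:
  R: 10 + 147 = 157 → 157
  G: 20 + 0.6×(255−20) = 20 + 141 = 161 → 161
  B: 15 + 144 = 159 → 159
rgb(157, 161, 159) = #9DA19F.

#9DA19F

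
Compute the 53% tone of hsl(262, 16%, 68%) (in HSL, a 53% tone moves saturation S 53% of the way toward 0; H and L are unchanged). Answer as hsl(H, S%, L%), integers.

S moves 53% from 16 toward 0: 16 − 8.48 = 7.52 → 8.
H and L are unchanged.

hsl(262, 8%, 68%)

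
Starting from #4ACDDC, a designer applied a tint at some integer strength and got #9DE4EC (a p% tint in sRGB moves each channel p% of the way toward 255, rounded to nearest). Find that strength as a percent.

#4ACDDC is rgb(74, 205, 220); #9DE4EC is rgb(157, 228, 236).
On the R channel (widest range): 157 ≈ 74 + (p/100)(255 − 74), so p ≈ 100×(157 − 74)/(255 − 74) = 8300/181 = 45.86.
p = 46 reproduces all three channels after rounding.

46%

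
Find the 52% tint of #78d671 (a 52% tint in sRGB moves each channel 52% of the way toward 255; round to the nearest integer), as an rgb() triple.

rgb(190, 235, 187)

#78d671 is rgb(120, 214, 113).
Per channel, c → c + 0.52(255 − c):
  R: 120 + 0.52×(255−120) = 120 + 70.2 = 190.2 → 190
  G: 214 + 21.32 = 235.32 → 235
  B: 113 + 0.52×(255−113) = 113 + 73.84 = 186.84 → 187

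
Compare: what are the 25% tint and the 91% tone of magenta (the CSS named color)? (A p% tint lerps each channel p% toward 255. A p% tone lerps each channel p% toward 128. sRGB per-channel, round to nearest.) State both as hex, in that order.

#FF40FF, #8B748B

CSS magenta is rgb(255, 0, 255).
25% tint:
  R: 255 + 0.25×(255−255) = 255 + 0 = 255 → 255
  G: 0 + 0.25×(255−0) = 0 + 63.75 = 63.75 → 64
  B: 255 + 0.25×(255−255) = 255 + 0 = 255 → 255
  → #FF40FF
91% tone:
  R: 255 + 0.91×(128−255) = 255 − 115.57 = 139.43 → 139
  G: 0 + 0.91×(128−0) = 0 + 116.48 = 116.48 → 116
  B: 255 + 0.91×(128−255) = 255 − 115.57 = 139.43 → 139
  → #8B748B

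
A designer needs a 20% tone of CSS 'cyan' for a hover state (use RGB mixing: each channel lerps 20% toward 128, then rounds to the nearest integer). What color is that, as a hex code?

CSS cyan is rgb(0, 255, 255).
Per channel, c → c + 0.2(128 − c):
  R: 0 + 25.6 = 25.6 → 26
  G: 255 + 0.2×(128−255) = 255 − 25.4 = 229.6 → 230
  B: 255 + 0.2×(128−255) = 255 − 25.4 = 229.6 → 230
rgb(26, 230, 230) = #1ae6e6.

#1ae6e6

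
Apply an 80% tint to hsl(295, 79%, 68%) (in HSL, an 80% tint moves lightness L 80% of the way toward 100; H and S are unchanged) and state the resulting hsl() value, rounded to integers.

hsl(295, 79%, 94%)

L moves 80% from 68 toward 100: 68 + 25.6 = 93.6 → 94.
H and S are unchanged.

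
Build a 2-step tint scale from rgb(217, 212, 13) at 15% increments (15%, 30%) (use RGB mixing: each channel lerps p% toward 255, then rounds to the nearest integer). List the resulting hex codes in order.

#dfda31, #e4e156

15%: (217 + 5.7 = 222.7→223, 212 + 6.45 = 218.45→218, 13 + 36.3 = 49.3→49) → #dfda31
30%: (217 + 11.4 = 228.4→228, 212 + 12.9 = 224.9→225, 13 + 72.6 = 85.6→86) → #e4e156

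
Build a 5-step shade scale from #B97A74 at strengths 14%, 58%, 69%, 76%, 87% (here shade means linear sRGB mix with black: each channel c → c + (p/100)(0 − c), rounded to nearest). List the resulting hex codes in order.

#9F6964, #4E3331, #392624, #2C1D1C, #18100F

#B97A74 is rgb(185, 122, 116).
14%: (185 − 25.9 = 159.1→159, 122 − 17.08 = 104.92→105, 116 − 16.24 = 99.76→100) → #9F6964
58%: (185 − 107.3 = 77.7→78, 122 − 70.76 = 51.24→51, 116 − 67.28 = 48.72→49) → #4E3331
69%: (185 − 127.65 = 57.35→57, 122 − 84.18 = 37.82→38, 116 − 80.04 = 35.96→36) → #392624
76%: (185 − 140.6 = 44.4→44, 122 − 92.72 = 29.28→29, 116 − 88.16 = 27.84→28) → #2C1D1C
87%: (185 − 160.95 = 24.05→24, 122 − 106.14 = 15.86→16, 116 − 100.92 = 15.08→15) → #18100F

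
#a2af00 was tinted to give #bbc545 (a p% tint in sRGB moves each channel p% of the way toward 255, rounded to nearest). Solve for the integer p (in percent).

#a2af00 is rgb(162, 175, 0); #bbc545 is rgb(187, 197, 69).
On the B channel (widest range): 69 ≈ 0 + (p/100)(255 − 0), so p ≈ 100×(69 − 0)/(255 − 0) = 6900/255 = 27.06.
p = 27 reproduces all three channels after rounding.

27%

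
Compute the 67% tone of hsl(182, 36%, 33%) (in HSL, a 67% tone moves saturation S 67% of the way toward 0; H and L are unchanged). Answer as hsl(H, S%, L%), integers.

S moves 67% from 36 toward 0: 36 − 24.12 = 11.88 → 12.
H and L are unchanged.

hsl(182, 12%, 33%)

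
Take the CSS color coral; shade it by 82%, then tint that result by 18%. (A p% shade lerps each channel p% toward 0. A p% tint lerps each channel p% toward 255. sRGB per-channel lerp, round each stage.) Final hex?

CSS coral is rgb(255, 127, 80).
An 82% shade moves each channel 82% toward 0:
  R: 255 + 0.82×(0−255) = 255 − 209.1 = 45.9 → 46
  G: 127 − 104.14 = 22.86 → 23
  B: 80 − 65.6 = 14.4 → 14
After the shade: rgb(46, 23, 14) = #2e170e.
An 18% tint moves each channel 18% toward 255:
  R: 46 + 0.18×(255−46) = 46 + 37.62 = 83.62 → 84
  G: 23 + 41.76 = 64.76 → 65
  B: 14 + 0.18×(255−14) = 14 + 43.38 = 57.38 → 57
rgb(84, 65, 57) = #544139.

#544139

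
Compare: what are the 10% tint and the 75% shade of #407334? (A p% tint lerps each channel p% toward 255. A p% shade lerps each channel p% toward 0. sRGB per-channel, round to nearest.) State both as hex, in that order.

#538148, #101D0D

#407334 is rgb(64, 115, 52).
10% tint:
  R: 64 + 19.1 = 83.1 → 83
  G: 115 + 0.1×(255−115) = 115 + 14 = 129 → 129
  B: 52 + 0.1×(255−52) = 52 + 20.3 = 72.3 → 72
  → #538148
75% shade:
  R: 64 + 0.75×(0−64) = 64 − 48 = 16 → 16
  G: 115 + 0.75×(0−115) = 115 − 86.25 = 28.75 → 29
  B: 52 + 0.75×(0−52) = 52 − 39 = 13 → 13
  → #101D0D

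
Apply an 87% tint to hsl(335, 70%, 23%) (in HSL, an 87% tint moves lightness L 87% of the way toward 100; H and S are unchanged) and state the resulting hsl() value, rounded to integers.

hsl(335, 70%, 90%)

L moves 87% from 23 toward 100: 23 + 66.99 = 89.99 → 90.
H and S are unchanged.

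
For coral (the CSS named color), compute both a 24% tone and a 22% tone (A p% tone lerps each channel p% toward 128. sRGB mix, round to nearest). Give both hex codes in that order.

#e17f5c, #e37f5b

CSS coral is rgb(255, 127, 80).
24% tone:
  R: 255 − 30.48 = 224.52 → 225
  G: 127 + 0.24×(128−127) = 127 + 0.24 = 127.24 → 127
  B: 80 + 0.24×(128−80) = 80 + 11.52 = 91.52 → 92
  → #e17f5c
22% tone:
  R: 255 − 27.94 = 227.06 → 227
  G: 127 + 0.22 = 127.22 → 127
  B: 80 + 0.22×(128−80) = 80 + 10.56 = 90.56 → 91
  → #e37f5b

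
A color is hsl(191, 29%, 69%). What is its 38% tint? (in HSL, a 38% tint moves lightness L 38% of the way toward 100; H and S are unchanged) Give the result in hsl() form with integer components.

hsl(191, 29%, 81%)

L moves 38% from 69 toward 100: 69 + 11.78 = 80.78 → 81.
H and S are unchanged.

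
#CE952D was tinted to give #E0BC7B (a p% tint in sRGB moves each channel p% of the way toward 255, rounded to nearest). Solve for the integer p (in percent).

#CE952D is rgb(206, 149, 45); #E0BC7B is rgb(224, 188, 123).
On the B channel (widest range): 123 ≈ 45 + (p/100)(255 − 45), so p ≈ 100×(123 − 45)/(255 − 45) = 7800/210 = 37.14.
p = 37 reproduces all three channels after rounding.

37%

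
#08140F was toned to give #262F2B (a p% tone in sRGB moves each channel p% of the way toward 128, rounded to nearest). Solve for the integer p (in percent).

25%

#08140F is rgb(8, 20, 15); #262F2B is rgb(38, 47, 43).
On the R channel (widest range): 38 ≈ 8 + (p/100)(128 − 8), so p ≈ 100×(38 − 8)/(128 − 8) = 3000/120 = 25.00.
p = 25 reproduces all three channels after rounding.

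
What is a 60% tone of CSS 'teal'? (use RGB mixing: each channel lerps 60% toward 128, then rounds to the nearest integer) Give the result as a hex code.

#4D8080

CSS teal is rgb(0, 128, 128).
A 60% tone moves each channel 60% toward 128:
  R: 0 + 0.6×(128−0) = 0 + 76.8 = 76.8 → 77
  G: 128 + 0.6×(128−128) = 128 + 0 = 128 → 128
  B: 128 + 0 = 128 → 128
rgb(77, 128, 128) = #4D8080.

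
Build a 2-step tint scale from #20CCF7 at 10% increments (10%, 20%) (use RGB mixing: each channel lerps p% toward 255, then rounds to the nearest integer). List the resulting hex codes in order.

#36D1F8, #4DD6F9

#20CCF7 is rgb(32, 204, 247).
10%: (32 + 22.3 = 54.3→54, 204 + 5.1 = 209.1→209, 247 + 0.8 = 247.8→248) → #36D1F8
20%: (32 + 44.6 = 76.6→77, 204 + 10.2 = 214.2→214, 247 + 1.6 = 248.6→249) → #4DD6F9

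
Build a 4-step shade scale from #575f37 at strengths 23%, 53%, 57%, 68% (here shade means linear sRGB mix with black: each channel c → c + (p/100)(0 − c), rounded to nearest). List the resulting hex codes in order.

#43492a, #292d1a, #252918, #1c1e12

#575f37 is rgb(87, 95, 55).
23%: (87 − 20.01 = 66.99→67, 95 − 21.85 = 73.15→73, 55 − 12.65 = 42.35→42) → #43492a
53%: (87 − 46.11 = 40.89→41, 95 − 50.35 = 44.65→45, 55 − 29.15 = 25.85→26) → #292d1a
57%: (87 − 49.59 = 37.41→37, 95 − 54.15 = 40.85→41, 55 − 31.35 = 23.65→24) → #252918
68%: (87 − 59.16 = 27.84→28, 95 − 64.6 = 30.4→30, 55 − 37.4 = 17.6→18) → #1c1e12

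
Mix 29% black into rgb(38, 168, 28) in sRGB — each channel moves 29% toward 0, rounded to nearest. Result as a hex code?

Lerp each channel 29% toward 0:
  R: 38 − 11.02 = 26.98 → 27
  G: 168 + 0.29×(0−168) = 168 − 48.72 = 119.28 → 119
  B: 28 + 0.29×(0−28) = 28 − 8.12 = 19.88 → 20
rgb(27, 119, 20) = #1b7714.

#1b7714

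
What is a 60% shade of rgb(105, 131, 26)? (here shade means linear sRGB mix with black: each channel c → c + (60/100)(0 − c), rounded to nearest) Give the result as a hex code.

#2a340a

Per channel, c → c + 0.6(0 − c):
  R: 105 + 0.6×(0−105) = 105 − 63 = 42 → 42
  G: 131 − 78.6 = 52.4 → 52
  B: 26 + 0.6×(0−26) = 26 − 15.6 = 10.4 → 10
rgb(42, 52, 10) = #2a340a.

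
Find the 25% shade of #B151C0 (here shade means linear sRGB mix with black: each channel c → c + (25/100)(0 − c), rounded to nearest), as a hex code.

#853D90

#B151C0 is rgb(177, 81, 192).
A 25% shade moves each channel 25% toward 0:
  R: 177 + 0.25×(0−177) = 177 − 44.25 = 132.75 → 133
  G: 81 + 0.25×(0−81) = 81 − 20.25 = 60.75 → 61
  B: 192 − 48 = 144 → 144
rgb(133, 61, 144) = #853D90.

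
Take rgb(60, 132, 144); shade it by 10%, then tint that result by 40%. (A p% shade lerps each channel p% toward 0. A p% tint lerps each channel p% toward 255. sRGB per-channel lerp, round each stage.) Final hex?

#86ADB4

Per channel, c → c + 0.1(0 − c):
  R: 60 − 6 = 54 → 54
  G: 132 + 0.1×(0−132) = 132 − 13.2 = 118.8 → 119
  B: 144 − 14.4 = 129.6 → 130
After the shade: rgb(54, 119, 130) = #367782.
A 40% tint moves each channel 40% toward 255:
  R: 54 + 0.4×(255−54) = 54 + 80.4 = 134.4 → 134
  G: 119 + 0.4×(255−119) = 119 + 54.4 = 173.4 → 173
  B: 130 + 0.4×(255−130) = 130 + 50 = 180 → 180
rgb(134, 173, 180) = #86ADB4.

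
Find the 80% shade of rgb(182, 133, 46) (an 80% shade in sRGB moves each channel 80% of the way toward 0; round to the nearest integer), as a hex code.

#241B09

Per channel, c → c + 0.8(0 − c):
  R: 182 + 0.8×(0−182) = 182 − 145.6 = 36.4 → 36
  G: 133 − 106.4 = 26.6 → 27
  B: 46 + 0.8×(0−46) = 46 − 36.8 = 9.2 → 9
rgb(36, 27, 9) = #241B09.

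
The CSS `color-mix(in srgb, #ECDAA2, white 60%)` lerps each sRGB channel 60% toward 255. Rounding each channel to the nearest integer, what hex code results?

#F7F0DA

#ECDAA2 is rgb(236, 218, 162).
Per channel, c → c + 0.6(255 − c):
  R: 236 + 11.4 = 247.4 → 247
  G: 218 + 22.2 = 240.2 → 240
  B: 162 + 0.6×(255−162) = 162 + 55.8 = 217.8 → 218
rgb(247, 240, 218) = #F7F0DA.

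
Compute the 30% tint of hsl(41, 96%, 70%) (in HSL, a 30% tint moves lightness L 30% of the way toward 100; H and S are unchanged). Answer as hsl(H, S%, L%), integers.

hsl(41, 96%, 79%)

L moves 30% from 70 toward 100: 70 + 9 = 79 → 79.
H and S are unchanged.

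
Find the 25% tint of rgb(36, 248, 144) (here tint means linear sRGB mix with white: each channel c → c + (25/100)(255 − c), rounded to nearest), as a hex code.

#5bfaac

A 25% tint moves each channel 25% toward 255:
  R: 36 + 54.75 = 90.75 → 91
  G: 248 + 0.25×(255−248) = 248 + 1.75 = 249.75 → 250
  B: 144 + 0.25×(255−144) = 144 + 27.75 = 171.75 → 172
rgb(91, 250, 172) = #5bfaac.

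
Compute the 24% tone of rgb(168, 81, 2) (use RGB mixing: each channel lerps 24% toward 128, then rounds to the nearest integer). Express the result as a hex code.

A 24% tone moves each channel 24% toward 128:
  R: 168 + 0.24×(128−168) = 168 − 9.6 = 158.4 → 158
  G: 81 + 11.28 = 92.28 → 92
  B: 2 + 30.24 = 32.24 → 32
rgb(158, 92, 32) = #9E5C20.

#9E5C20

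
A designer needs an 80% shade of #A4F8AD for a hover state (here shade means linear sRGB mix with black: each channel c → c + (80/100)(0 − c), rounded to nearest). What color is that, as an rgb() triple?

rgb(33, 50, 35)

#A4F8AD is rgb(164, 248, 173).
An 80% shade moves each channel 80% toward 0:
  R: 164 + 0.8×(0−164) = 164 − 131.2 = 32.8 → 33
  G: 248 + 0.8×(0−248) = 248 − 198.4 = 49.6 → 50
  B: 173 − 138.4 = 34.6 → 35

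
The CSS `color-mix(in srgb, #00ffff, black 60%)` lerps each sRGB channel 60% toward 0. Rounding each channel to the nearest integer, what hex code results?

#006666

#00ffff is rgb(0, 255, 255).
Lerp each channel 60% toward 0:
  R: 0 + 0.6×(0−0) = 0 + 0 = 0 → 0
  G: 255 + 0.6×(0−255) = 255 − 153 = 102 → 102
  B: 255 − 153 = 102 → 102
rgb(0, 102, 102) = #006666.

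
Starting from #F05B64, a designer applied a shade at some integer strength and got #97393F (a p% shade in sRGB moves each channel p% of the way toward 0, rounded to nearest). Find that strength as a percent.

37%

#F05B64 is rgb(240, 91, 100); #97393F is rgb(151, 57, 63).
On the R channel (widest range): 151 ≈ 240 + (p/100)(0 − 240), so p ≈ 100×(151 − 240)/(0 − 240) = -8900/-240 = 37.08.
p = 37 reproduces all three channels after rounding.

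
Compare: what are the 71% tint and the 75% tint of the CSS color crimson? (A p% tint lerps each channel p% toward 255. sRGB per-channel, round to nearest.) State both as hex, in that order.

#F5BBC6, #F6C4CE

CSS crimson is rgb(220, 20, 60).
71% tint:
  R: 220 + 0.71×(255−220) = 220 + 24.85 = 244.85 → 245
  G: 20 + 0.71×(255−20) = 20 + 166.85 = 186.85 → 187
  B: 60 + 138.45 = 198.45 → 198
  → #F5BBC6
75% tint:
  R: 220 + 26.25 = 246.25 → 246
  G: 20 + 0.75×(255−20) = 20 + 176.25 = 196.25 → 196
  B: 60 + 0.75×(255−60) = 60 + 146.25 = 206.25 → 206
  → #F6C4CE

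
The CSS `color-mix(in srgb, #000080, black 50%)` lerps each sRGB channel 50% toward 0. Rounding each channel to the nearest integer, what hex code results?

#000040

#000080 is rgb(0, 0, 128).
Per channel, c → c + 0.5(0 − c):
  R: 0 + 0.5×(0−0) = 0 + 0 = 0 → 0
  G: 0 + 0.5×(0−0) = 0 + 0 = 0 → 0
  B: 128 + 0.5×(0−128) = 128 − 64 = 64 → 64
rgb(0, 0, 64) = #000040.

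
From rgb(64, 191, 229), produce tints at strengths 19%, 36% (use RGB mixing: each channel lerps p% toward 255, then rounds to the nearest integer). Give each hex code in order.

#64CBEA, #85D6EE

19%: (64 + 36.29 = 100.29→100, 191 + 12.16 = 203.16→203, 229 + 4.94 = 233.94→234) → #64CBEA
36%: (64 + 68.76 = 132.76→133, 191 + 23.04 = 214.04→214, 229 + 9.36 = 238.36→238) → #85D6EE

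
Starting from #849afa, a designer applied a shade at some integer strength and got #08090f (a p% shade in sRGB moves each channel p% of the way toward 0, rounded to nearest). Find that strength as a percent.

#849afa is rgb(132, 154, 250); #08090f is rgb(8, 9, 15).
On the B channel (widest range): 15 ≈ 250 + (p/100)(0 − 250), so p ≈ 100×(15 − 250)/(0 − 250) = -23500/-250 = 94.00.
p = 94 reproduces all three channels after rounding.

94%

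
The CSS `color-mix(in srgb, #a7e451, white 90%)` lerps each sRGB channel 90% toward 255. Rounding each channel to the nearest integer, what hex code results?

#f6fcee

#a7e451 is rgb(167, 228, 81).
Per channel, c → c + 0.9(255 − c):
  R: 167 + 0.9×(255−167) = 167 + 79.2 = 246.2 → 246
  G: 228 + 24.3 = 252.3 → 252
  B: 81 + 156.6 = 237.6 → 238
rgb(246, 252, 238) = #f6fcee.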